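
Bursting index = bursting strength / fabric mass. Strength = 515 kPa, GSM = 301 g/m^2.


Formula: Bursting Index = Bursting Strength / Fabric GSM
BI = 515 kPa / 301 g/m^2
BI = 1.711 kPa/(g/m^2)

1.711 kPa/(g/m^2)


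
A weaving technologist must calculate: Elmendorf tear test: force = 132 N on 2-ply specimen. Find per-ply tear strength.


Formula: Per-ply strength = Total force / Number of plies
Per-ply = 132 N / 2
Per-ply = 66 N

66 N


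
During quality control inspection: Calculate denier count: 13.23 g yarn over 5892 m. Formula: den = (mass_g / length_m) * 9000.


Formula: den = (mass_g / length_m) * 9000
Substituting: den = (13.23 / 5892) * 9000
Intermediate: 13.23 / 5892 = 0.00224542 g/m
den = 0.00224542 * 9000 = 20.2 denier

20.2 denier


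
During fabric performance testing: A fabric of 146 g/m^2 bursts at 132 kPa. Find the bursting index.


Formula: Bursting Index = Bursting Strength / Fabric GSM
BI = 132 kPa / 146 g/m^2
BI = 0.904 kPa/(g/m^2)

0.904 kPa/(g/m^2)


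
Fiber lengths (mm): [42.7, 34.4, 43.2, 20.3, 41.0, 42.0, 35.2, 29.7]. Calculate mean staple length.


Formula: Mean = sum of lengths / count
Sum = 42.7 + 34.4 + 43.2 + 20.3 + 41.0 + 42.0 + 35.2 + 29.7
Sum = 288.5 mm
Mean = 288.5 / 8 = 36.06 mm

36.06 mm


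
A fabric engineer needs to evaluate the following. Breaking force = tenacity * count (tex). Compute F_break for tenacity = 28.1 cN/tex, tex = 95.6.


Formula: Breaking force = Tenacity * Linear density
F = 28.1 cN/tex * 95.6 tex
F = 2686.36 cN

2686.36 cN


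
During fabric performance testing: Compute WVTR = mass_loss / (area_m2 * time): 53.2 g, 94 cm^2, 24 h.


Formula: WVTR = mass_loss / (area * time)
Step 1: Convert area: 94 cm^2 = 0.0094 m^2
Step 2: WVTR = 53.2 g / (0.0094 m^2 * 24 h)
Step 3: WVTR = 53.2 / 0.2256 = 235.8 g/m^2/h

235.8 g/m^2/h


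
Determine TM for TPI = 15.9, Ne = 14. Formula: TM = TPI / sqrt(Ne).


Formula: TM = TPI / sqrt(Ne)
Step 1: sqrt(Ne) = sqrt(14) = 3.7417
Step 2: TM = 15.9 / 3.7417 = 4.25

4.25 TM


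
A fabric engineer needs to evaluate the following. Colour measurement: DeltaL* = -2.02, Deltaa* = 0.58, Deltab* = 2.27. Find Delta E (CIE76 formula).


Formula: Delta E = sqrt(dL*^2 + da*^2 + db*^2)
Step 1: dL*^2 = (-2.02)^2 = 4.0804
Step 2: da*^2 = 0.58^2 = 0.3364
Step 3: db*^2 = 2.27^2 = 5.1529
Step 4: Sum = 4.0804 + 0.3364 + 5.1529 = 9.5697
Step 5: Delta E = sqrt(9.5697) = 3.09

3.09 Delta E


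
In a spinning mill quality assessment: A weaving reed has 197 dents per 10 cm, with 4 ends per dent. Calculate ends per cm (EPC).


Formula: EPC = (dents per 10 cm * ends per dent) / 10
Step 1: Total ends per 10 cm = 197 * 4 = 788
Step 2: EPC = 788 / 10 = 78.8 ends/cm

78.8 ends/cm


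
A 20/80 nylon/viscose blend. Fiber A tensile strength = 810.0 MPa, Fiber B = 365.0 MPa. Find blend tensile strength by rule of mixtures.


Formula: Blend property = (fraction_A * property_A) + (fraction_B * property_B)
Step 1: Contribution A = 20/100 * 810.0 MPa = 162.0 MPa
Step 2: Contribution B = 80/100 * 365.0 MPa = 292.0 MPa
Step 3: Blend tensile strength = 162.0 + 292.0 = 454.0 MPa

454.0 MPa


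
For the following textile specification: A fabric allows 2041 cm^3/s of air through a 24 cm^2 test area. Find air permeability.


Formula: Air Permeability = Airflow / Test Area
AP = 2041 cm^3/s / 24 cm^2
AP = 85.0 cm^3/s/cm^2

85.0 cm^3/s/cm^2


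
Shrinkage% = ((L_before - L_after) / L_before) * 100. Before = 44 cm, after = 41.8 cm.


Formula: Shrinkage% = ((L_before - L_after) / L_before) * 100
Step 1: Shrinkage = 44 - 41.8 = 2.2 cm
Step 2: Shrinkage% = (2.2 / 44) * 100
Step 3: Shrinkage% = 0.05 * 100 = 5.0%

5.0%


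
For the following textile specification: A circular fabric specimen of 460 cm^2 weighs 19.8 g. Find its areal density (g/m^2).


Formula: GSM = mass_g / area_m2
Step 1: Convert area: 460 cm^2 = 460 / 10000 = 0.046 m^2
Step 2: GSM = 19.8 g / 0.046 m^2 = 430.4 g/m^2

430.4 g/m^2


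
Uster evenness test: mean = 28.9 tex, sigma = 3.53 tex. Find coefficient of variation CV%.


Formula: CV% = (standard deviation / mean) * 100
Step 1: Ratio = 3.53 / 28.9 = 0.122145
Step 2: CV% = 0.122145 * 100 = 12.2145% ≈ 12.2%

12.2%


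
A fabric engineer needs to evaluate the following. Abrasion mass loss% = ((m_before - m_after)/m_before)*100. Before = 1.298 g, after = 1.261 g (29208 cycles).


Formula: Mass loss% = ((m_before - m_after) / m_before) * 100
Step 1: Mass loss = 1.298 - 1.261 = 0.037 g
Step 2: Ratio = 0.037 / 1.298 = 0.0285054
Step 3: Mass loss% = 0.0285054 * 100 = 2.85054% ≈ 2.85%

2.85%


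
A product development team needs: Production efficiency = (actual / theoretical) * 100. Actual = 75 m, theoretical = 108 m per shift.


Formula: Efficiency% = (Actual output / Theoretical output) * 100
Efficiency% = (75 / 108) * 100
Efficiency% = 0.694444 * 100 = 69.4444% ≈ 69.4%

69.4%


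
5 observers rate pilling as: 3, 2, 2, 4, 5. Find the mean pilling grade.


Formula: Mean = sum / count
Sum = 3 + 2 + 2 + 4 + 5 = 16
Mean = 16 / 5 = 3.2

3.2


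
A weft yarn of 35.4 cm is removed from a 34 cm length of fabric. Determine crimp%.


Formula: Crimp% = ((L_yarn - L_fabric) / L_fabric) * 100
Step 1: Extension = 35.4 - 34 = 1.4 cm
Step 2: Crimp% = (1.4 / 34) * 100
Step 3: Crimp% = 0.041176 * 100 = 4.1176% ≈ 4.1%

4.1%


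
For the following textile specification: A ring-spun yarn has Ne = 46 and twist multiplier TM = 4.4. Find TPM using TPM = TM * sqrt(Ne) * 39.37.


Formula: TPM = TM * sqrt(Ne) * 39.37
Step 1: sqrt(Ne) = sqrt(46) = 6.7823
Step 2: TM * sqrt(Ne) = 4.4 * 6.7823 = 29.8421
Step 3: TPM = 29.8421 * 39.37 = 1175 twists/m

1175 twists/m


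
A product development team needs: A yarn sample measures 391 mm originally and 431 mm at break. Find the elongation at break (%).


Formula: Elongation (%) = ((L_break - L0) / L0) * 100
Step 1: Extension = 431 - 391 = 40 mm
Step 2: Elongation = (40 / 391) * 100
Step 3: Elongation = 0.102302 * 100 = 10.2302% ≈ 10.2%

10.2%


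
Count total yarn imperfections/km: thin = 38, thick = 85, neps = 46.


Formula: Total = thin places + thick places + neps
Total = 38 + 85 + 46
Total = 169 imperfections/km

169 imperfections/km


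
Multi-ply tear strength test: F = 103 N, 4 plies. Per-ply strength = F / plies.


Formula: Per-ply strength = Total force / Number of plies
Per-ply = 103 N / 4
Per-ply = 25.75 N

25.75 N


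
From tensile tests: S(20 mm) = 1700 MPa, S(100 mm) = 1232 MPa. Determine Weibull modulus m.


Formula: m = ln(L1/L2) / ln(S2/S1)
Step 1: ln(L1/L2) = ln(20/100) = -1.60944
Step 2: S2/S1 = 1232/1700 = 0.72471
Step 3: ln(S2/S1) = ln(0.72471) = -0.32198
Step 4: m = -1.60944 / -0.32198 = 5.00

5.00 (Weibull m)


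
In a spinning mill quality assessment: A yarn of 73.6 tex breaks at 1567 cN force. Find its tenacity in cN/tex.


Formula: Tenacity = Breaking force / Linear density
Tenacity = 1567 cN / 73.6 tex
Tenacity = 21.29 cN/tex

21.29 cN/tex


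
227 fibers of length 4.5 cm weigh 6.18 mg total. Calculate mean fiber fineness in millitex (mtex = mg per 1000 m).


Formula: fineness (mtex) = mass (mg) / total length (km) = (mass_mg / total_length_m) * 1000
Step 1: Convert fiber length: 4.5 cm = 0.045 m
Step 2: Total fiber length = 227 * 0.045 = 10.215 m
Step 3: Linear density = 6.18 mg / 10.215 m = 0.6050 mg/m
Step 4: fineness = 0.6050 * 1000 = 605.0 mtex

605.0 mtex


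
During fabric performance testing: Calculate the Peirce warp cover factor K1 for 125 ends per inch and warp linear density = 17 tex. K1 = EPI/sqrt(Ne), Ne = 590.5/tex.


Formula: K1 = EPI / sqrt(Ne), with Ne = 590.5 / tex_warp
Step 1: Ne = 590.5 / 17 = 34.735
Step 2: sqrt(Ne) = sqrt(34.735) = 5.8936
Step 3: K1 = 125 / 5.8936 = 21.2

21.2


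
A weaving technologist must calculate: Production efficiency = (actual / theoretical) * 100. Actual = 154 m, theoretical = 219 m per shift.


Formula: Efficiency% = (Actual output / Theoretical output) * 100
Efficiency% = (154 / 219) * 100
Efficiency% = 0.703196 * 100 = 70.3196% ≈ 70.3%

70.3%


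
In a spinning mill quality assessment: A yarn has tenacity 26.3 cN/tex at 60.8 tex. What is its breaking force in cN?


Formula: Breaking force = Tenacity * Linear density
F = 26.3 cN/tex * 60.8 tex
F = 1599.04 cN

1599.04 cN


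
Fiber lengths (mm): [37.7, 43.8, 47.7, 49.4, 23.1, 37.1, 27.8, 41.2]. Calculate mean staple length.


Formula: Mean = sum of lengths / count
Sum = 37.7 + 43.8 + 47.7 + 49.4 + 23.1 + 37.1 + 27.8 + 41.2
Sum = 307.8 mm
Mean = 307.8 / 8 = 38.48 mm

38.48 mm


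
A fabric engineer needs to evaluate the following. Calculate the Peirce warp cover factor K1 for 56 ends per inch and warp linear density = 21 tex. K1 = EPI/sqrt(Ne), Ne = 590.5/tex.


Formula: K1 = EPI / sqrt(Ne), with Ne = 590.5 / tex_warp
Step 1: Ne = 590.5 / 21 = 28.119
Step 2: sqrt(Ne) = sqrt(28.119) = 5.3027
Step 3: K1 = 56 / 5.3027 = 10.6

10.6


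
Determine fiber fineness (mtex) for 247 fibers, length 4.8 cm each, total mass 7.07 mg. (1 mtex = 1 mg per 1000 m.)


Formula: fineness (mtex) = mass (mg) / total length (km) = (mass_mg / total_length_m) * 1000
Step 1: Convert fiber length: 4.8 cm = 0.048 m
Step 2: Total fiber length = 247 * 0.048 = 11.856 m
Step 3: Linear density = 7.07 mg / 11.856 m = 0.5963 mg/m
Step 4: fineness = 0.5963 * 1000 = 596.3 mtex

596.3 mtex


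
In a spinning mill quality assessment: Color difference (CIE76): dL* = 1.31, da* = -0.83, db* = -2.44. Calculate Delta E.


Formula: Delta E = sqrt(dL*^2 + da*^2 + db*^2)
Step 1: dL*^2 = 1.31^2 = 1.7161
Step 2: da*^2 = (-0.83)^2 = 0.6889
Step 3: db*^2 = (-2.44)^2 = 5.9536
Step 4: Sum = 1.7161 + 0.6889 + 5.9536 = 8.3586
Step 5: Delta E = sqrt(8.3586) = 2.89

2.89 Delta E


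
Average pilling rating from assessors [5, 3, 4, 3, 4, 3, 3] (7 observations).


Formula: Mean = sum / count
Sum = 5 + 3 + 4 + 3 + 4 + 3 + 3 = 25
Mean = 25 / 7 = 3.6

3.6


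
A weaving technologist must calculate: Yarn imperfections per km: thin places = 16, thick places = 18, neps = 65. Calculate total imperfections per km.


Formula: Total = thin places + thick places + neps
Total = 16 + 18 + 65
Total = 99 imperfections/km

99 imperfections/km


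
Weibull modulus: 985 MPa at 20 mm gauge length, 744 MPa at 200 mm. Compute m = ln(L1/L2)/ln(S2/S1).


Formula: m = ln(L1/L2) / ln(S2/S1)
Step 1: ln(L1/L2) = ln(20/200) = -2.30259
Step 2: S2/S1 = 744/985 = 0.75533
Step 3: ln(S2/S1) = ln(0.75533) = -0.28060
Step 4: m = -2.30259 / -0.28060 = 8.21

8.21 (Weibull m)


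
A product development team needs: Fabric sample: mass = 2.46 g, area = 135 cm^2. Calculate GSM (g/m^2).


Formula: GSM = mass_g / area_m2
Step 1: Convert area: 135 cm^2 = 135 / 10000 = 0.0135 m^2
Step 2: GSM = 2.46 g / 0.0135 m^2 = 182.2 g/m^2

182.2 g/m^2


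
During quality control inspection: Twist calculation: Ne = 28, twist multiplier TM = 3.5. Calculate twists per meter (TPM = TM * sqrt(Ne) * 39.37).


Formula: TPM = TM * sqrt(Ne) * 39.37
Step 1: sqrt(Ne) = sqrt(28) = 5.2915
Step 2: TM * sqrt(Ne) = 3.5 * 5.2915 = 18.5203
Step 3: TPM = 18.5203 * 39.37 = 729 twists/m

729 twists/m


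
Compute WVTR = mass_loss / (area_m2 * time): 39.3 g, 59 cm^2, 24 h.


Formula: WVTR = mass_loss / (area * time)
Step 1: Convert area: 59 cm^2 = 0.0059 m^2
Step 2: WVTR = 39.3 g / (0.0059 m^2 * 24 h)
Step 3: WVTR = 39.3 / 0.1416 = 277.5 g/m^2/h

277.5 g/m^2/h


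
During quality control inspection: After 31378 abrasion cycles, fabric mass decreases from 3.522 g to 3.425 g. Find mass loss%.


Formula: Mass loss% = ((m_before - m_after) / m_before) * 100
Step 1: Mass loss = 3.522 - 3.425 = 0.097 g
Step 2: Ratio = 0.097 / 3.522 = 0.0275412
Step 3: Mass loss% = 0.0275412 * 100 = 2.75412% ≈ 2.75%

2.75%


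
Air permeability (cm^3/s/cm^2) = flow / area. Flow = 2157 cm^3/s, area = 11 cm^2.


Formula: Air Permeability = Airflow / Test Area
AP = 2157 cm^3/s / 11 cm^2
AP = 196.1 cm^3/s/cm^2

196.1 cm^3/s/cm^2


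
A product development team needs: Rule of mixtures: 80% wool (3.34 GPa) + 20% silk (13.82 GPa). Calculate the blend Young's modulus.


Formula: Blend property = (fraction_A * property_A) + (fraction_B * property_B)
Step 1: Contribution A = 80/100 * 3.34 GPa = 2.672 GPa
Step 2: Contribution B = 20/100 * 13.82 GPa = 2.764 GPa
Step 3: Blend Young's modulus = 2.672 + 2.764 = 5.436 GPa

5.436 GPa


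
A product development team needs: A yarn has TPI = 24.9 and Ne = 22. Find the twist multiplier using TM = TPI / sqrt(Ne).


Formula: TM = TPI / sqrt(Ne)
Step 1: sqrt(Ne) = sqrt(22) = 4.6904
Step 2: TM = 24.9 / 4.6904 = 5.31

5.31 TM


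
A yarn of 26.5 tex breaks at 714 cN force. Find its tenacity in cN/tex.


Formula: Tenacity = Breaking force / Linear density
Tenacity = 714 cN / 26.5 tex
Tenacity = 26.94 cN/tex

26.94 cN/tex


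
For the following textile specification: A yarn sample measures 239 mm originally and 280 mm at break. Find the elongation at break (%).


Formula: Elongation (%) = ((L_break - L0) / L0) * 100
Step 1: Extension = 280 - 239 = 41 mm
Step 2: Elongation = (41 / 239) * 100
Step 3: Elongation = 0.171548 * 100 = 17.1548% ≈ 17.2%

17.2%


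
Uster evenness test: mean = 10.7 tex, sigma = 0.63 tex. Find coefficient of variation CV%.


Formula: CV% = (standard deviation / mean) * 100
Step 1: Ratio = 0.63 / 10.7 = 0.058879
Step 2: CV% = 0.058879 * 100 = 5.8879% ≈ 5.9%

5.9%


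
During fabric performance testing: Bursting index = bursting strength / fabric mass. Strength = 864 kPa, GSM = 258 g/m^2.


Formula: Bursting Index = Bursting Strength / Fabric GSM
BI = 864 kPa / 258 g/m^2
BI = 3.349 kPa/(g/m^2)

3.349 kPa/(g/m^2)


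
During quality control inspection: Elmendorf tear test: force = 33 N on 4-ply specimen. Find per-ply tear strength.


Formula: Per-ply strength = Total force / Number of plies
Per-ply = 33 N / 4
Per-ply = 8.25 N

8.25 N


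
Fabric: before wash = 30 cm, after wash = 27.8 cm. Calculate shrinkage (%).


Formula: Shrinkage% = ((L_before - L_after) / L_before) * 100
Step 1: Shrinkage = 30 - 27.8 = 2.2 cm
Step 2: Shrinkage% = (2.2 / 30) * 100
Step 3: Shrinkage% = 0.073333 * 100 = 7.3333% ≈ 7.3%

7.3%


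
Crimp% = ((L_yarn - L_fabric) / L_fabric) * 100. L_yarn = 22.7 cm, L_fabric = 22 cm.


Formula: Crimp% = ((L_yarn - L_fabric) / L_fabric) * 100
Step 1: Extension = 22.7 - 22 = 0.7 cm
Step 2: Crimp% = (0.7 / 22) * 100
Step 3: Crimp% = 0.031818 * 100 = 3.1818% ≈ 3.2%

3.2%


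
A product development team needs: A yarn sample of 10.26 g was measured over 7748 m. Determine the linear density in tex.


Formula: Tex = (mass_g / length_m) * 1000
Substituting: Tex = (10.26 / 7748) * 1000
Intermediate: 10.26 / 7748 = 0.00132421 g/m
Tex = 0.00132421 * 1000 = 1.32 tex

1.32 tex


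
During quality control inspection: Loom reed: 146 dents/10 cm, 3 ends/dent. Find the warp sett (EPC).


Formula: EPC = (dents per 10 cm * ends per dent) / 10
Step 1: Total ends per 10 cm = 146 * 3 = 438
Step 2: EPC = 438 / 10 = 43.8 ends/cm

43.8 ends/cm


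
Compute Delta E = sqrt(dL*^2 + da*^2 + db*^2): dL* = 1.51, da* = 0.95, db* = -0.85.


Formula: Delta E = sqrt(dL*^2 + da*^2 + db*^2)
Step 1: dL*^2 = 1.51^2 = 2.2801
Step 2: da*^2 = 0.95^2 = 0.9025
Step 3: db*^2 = (-0.85)^2 = 0.7225
Step 4: Sum = 2.2801 + 0.9025 + 0.7225 = 3.9051
Step 5: Delta E = sqrt(3.9051) = 1.98

1.98 Delta E


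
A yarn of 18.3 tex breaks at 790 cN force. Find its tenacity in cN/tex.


Formula: Tenacity = Breaking force / Linear density
Tenacity = 790 cN / 18.3 tex
Tenacity = 43.17 cN/tex

43.17 cN/tex


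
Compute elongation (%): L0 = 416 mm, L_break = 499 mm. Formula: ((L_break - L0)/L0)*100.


Formula: Elongation (%) = ((L_break - L0) / L0) * 100
Step 1: Extension = 499 - 416 = 83 mm
Step 2: Elongation = (83 / 416) * 100
Step 3: Elongation = 0.199519 * 100 = 19.9519% ≈ 20.0%

20.0%


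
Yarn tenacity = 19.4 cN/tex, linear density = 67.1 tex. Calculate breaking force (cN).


Formula: Breaking force = Tenacity * Linear density
F = 19.4 cN/tex * 67.1 tex
F = 1301.74 cN

1301.74 cN


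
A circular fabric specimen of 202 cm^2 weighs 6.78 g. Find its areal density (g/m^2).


Formula: GSM = mass_g / area_m2
Step 1: Convert area: 202 cm^2 = 202 / 10000 = 0.0202 m^2
Step 2: GSM = 6.78 g / 0.0202 m^2 = 335.6 g/m^2

335.6 g/m^2


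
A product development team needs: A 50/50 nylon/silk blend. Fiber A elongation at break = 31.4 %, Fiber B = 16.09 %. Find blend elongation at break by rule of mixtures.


Formula: Blend property = (fraction_A * property_A) + (fraction_B * property_B)
Step 1: Contribution A = 50/100 * 31.4 % = 15.7 %
Step 2: Contribution B = 50/100 * 16.09 % = 8.045 %
Step 3: Blend elongation at break = 15.7 + 8.045 = 23.745 %

23.745 %


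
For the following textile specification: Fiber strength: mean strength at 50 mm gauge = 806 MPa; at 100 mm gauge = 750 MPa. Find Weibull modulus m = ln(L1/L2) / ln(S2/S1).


Formula: m = ln(L1/L2) / ln(S2/S1)
Step 1: ln(L1/L2) = ln(50/100) = -0.69315
Step 2: S2/S1 = 750/806 = 0.93052
Step 3: ln(S2/S1) = ln(0.93052) = -0.07201
Step 4: m = -0.69315 / -0.07201 = 9.63

9.63 (Weibull m)


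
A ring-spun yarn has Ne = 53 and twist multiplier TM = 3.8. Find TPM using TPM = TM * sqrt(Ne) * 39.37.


Formula: TPM = TM * sqrt(Ne) * 39.37
Step 1: sqrt(Ne) = sqrt(53) = 7.2801
Step 2: TM * sqrt(Ne) = 3.8 * 7.2801 = 27.6644
Step 3: TPM = 27.6644 * 39.37 = 1089 twists/m

1089 twists/m


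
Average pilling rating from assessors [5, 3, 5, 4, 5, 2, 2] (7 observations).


Formula: Mean = sum / count
Sum = 5 + 3 + 5 + 4 + 5 + 2 + 2 = 26
Mean = 26 / 7 = 3.7

3.7


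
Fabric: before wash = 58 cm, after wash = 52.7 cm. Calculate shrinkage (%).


Formula: Shrinkage% = ((L_before - L_after) / L_before) * 100
Step 1: Shrinkage = 58 - 52.7 = 5.3 cm
Step 2: Shrinkage% = (5.3 / 58) * 100
Step 3: Shrinkage% = 0.091379 * 100 = 9.1379% ≈ 9.1%

9.1%


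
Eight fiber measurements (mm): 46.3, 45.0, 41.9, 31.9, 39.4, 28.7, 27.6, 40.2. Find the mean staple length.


Formula: Mean = sum of lengths / count
Sum = 46.3 + 45.0 + 41.9 + 31.9 + 39.4 + 28.7 + 27.6 + 40.2
Sum = 301.0 mm
Mean = 301.0 / 8 = 37.63 mm

37.63 mm


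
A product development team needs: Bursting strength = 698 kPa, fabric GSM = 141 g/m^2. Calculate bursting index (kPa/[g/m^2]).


Formula: Bursting Index = Bursting Strength / Fabric GSM
BI = 698 kPa / 141 g/m^2
BI = 4.950 kPa/(g/m^2)

4.950 kPa/(g/m^2)


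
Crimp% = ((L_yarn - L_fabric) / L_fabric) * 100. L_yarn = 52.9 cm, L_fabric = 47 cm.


Formula: Crimp% = ((L_yarn - L_fabric) / L_fabric) * 100
Step 1: Extension = 52.9 - 47 = 5.9 cm
Step 2: Crimp% = (5.9 / 47) * 100
Step 3: Crimp% = 0.125532 * 100 = 12.5532% ≈ 12.6%

12.6%


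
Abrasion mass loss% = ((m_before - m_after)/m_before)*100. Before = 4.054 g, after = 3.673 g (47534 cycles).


Formula: Mass loss% = ((m_before - m_after) / m_before) * 100
Step 1: Mass loss = 4.054 - 3.673 = 0.381 g
Step 2: Ratio = 0.381 / 4.054 = 0.0939813
Step 3: Mass loss% = 0.0939813 * 100 = 9.39813% ≈ 9.40%

9.40%


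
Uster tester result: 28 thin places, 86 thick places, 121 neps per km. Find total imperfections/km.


Formula: Total = thin places + thick places + neps
Total = 28 + 86 + 121
Total = 235 imperfections/km

235 imperfections/km


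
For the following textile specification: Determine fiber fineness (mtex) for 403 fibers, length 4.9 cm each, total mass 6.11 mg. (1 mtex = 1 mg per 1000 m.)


Formula: fineness (mtex) = mass (mg) / total length (km) = (mass_mg / total_length_m) * 1000
Step 1: Convert fiber length: 4.9 cm = 0.049 m
Step 2: Total fiber length = 403 * 0.049 = 19.747 m
Step 3: Linear density = 6.11 mg / 19.747 m = 0.3094 mg/m
Step 4: fineness = 0.3094 * 1000 = 309.4 mtex

309.4 mtex


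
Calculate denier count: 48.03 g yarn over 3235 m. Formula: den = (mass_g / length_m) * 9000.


Formula: den = (mass_g / length_m) * 9000
Substituting: den = (48.03 / 3235) * 9000
Intermediate: 48.03 / 3235 = 0.01484699 g/m
den = 0.01484699 * 9000 = 133.6 denier

133.6 denier


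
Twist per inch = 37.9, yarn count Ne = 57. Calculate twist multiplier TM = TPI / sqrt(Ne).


Formula: TM = TPI / sqrt(Ne)
Step 1: sqrt(Ne) = sqrt(57) = 7.5498
Step 2: TM = 37.9 / 7.5498 = 5.02

5.02 TM


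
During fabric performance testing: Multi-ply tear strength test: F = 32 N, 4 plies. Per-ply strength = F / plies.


Formula: Per-ply strength = Total force / Number of plies
Per-ply = 32 N / 4
Per-ply = 8 N

8 N


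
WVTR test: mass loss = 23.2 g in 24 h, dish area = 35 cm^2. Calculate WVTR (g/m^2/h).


Formula: WVTR = mass_loss / (area * time)
Step 1: Convert area: 35 cm^2 = 0.0035 m^2
Step 2: WVTR = 23.2 g / (0.0035 m^2 * 24 h)
Step 3: WVTR = 23.2 / 0.084 = 276.2 g/m^2/h

276.2 g/m^2/h


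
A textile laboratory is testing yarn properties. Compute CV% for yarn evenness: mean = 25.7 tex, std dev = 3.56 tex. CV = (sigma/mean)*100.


Formula: CV% = (standard deviation / mean) * 100
Step 1: Ratio = 3.56 / 25.7 = 0.138521
Step 2: CV% = 0.138521 * 100 = 13.8521% ≈ 13.9%

13.9%


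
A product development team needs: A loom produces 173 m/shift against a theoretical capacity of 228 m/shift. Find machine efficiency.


Formula: Efficiency% = (Actual output / Theoretical output) * 100
Efficiency% = (173 / 228) * 100
Efficiency% = 0.758772 * 100 = 75.8772% ≈ 75.9%

75.9%


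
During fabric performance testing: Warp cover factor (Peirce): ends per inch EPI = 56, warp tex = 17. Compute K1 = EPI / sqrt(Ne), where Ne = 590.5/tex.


Formula: K1 = EPI / sqrt(Ne), with Ne = 590.5 / tex_warp
Step 1: Ne = 590.5 / 17 = 34.735
Step 2: sqrt(Ne) = sqrt(34.735) = 5.8936
Step 3: K1 = 56 / 5.8936 = 9.5

9.5


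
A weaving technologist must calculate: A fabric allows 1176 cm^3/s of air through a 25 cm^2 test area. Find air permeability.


Formula: Air Permeability = Airflow / Test Area
AP = 1176 cm^3/s / 25 cm^2
AP = 47.0 cm^3/s/cm^2

47.0 cm^3/s/cm^2


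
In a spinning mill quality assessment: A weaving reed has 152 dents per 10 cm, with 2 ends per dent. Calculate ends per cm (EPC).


Formula: EPC = (dents per 10 cm * ends per dent) / 10
Step 1: Total ends per 10 cm = 152 * 2 = 304
Step 2: EPC = 304 / 10 = 30.4 ends/cm

30.4 ends/cm


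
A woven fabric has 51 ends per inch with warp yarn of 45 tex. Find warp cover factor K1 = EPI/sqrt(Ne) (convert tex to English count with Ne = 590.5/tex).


Formula: K1 = EPI / sqrt(Ne), with Ne = 590.5 / tex_warp
Step 1: Ne = 590.5 / 45 = 13.122
Step 2: sqrt(Ne) = sqrt(13.122) = 3.6224
Step 3: K1 = 51 / 3.6224 = 14.1

14.1


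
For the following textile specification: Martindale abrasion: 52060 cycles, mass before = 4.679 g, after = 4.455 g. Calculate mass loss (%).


Formula: Mass loss% = ((m_before - m_after) / m_before) * 100
Step 1: Mass loss = 4.679 - 4.455 = 0.224 g
Step 2: Ratio = 0.224 / 4.679 = 0.0478735
Step 3: Mass loss% = 0.0478735 * 100 = 4.78735% ≈ 4.79%

4.79%


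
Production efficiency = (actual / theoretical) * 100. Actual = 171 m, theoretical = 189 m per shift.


Formula: Efficiency% = (Actual output / Theoretical output) * 100
Efficiency% = (171 / 189) * 100
Efficiency% = 0.904762 * 100 = 90.4762% ≈ 90.5%

90.5%


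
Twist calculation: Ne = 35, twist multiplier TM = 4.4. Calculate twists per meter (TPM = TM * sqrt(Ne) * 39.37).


Formula: TPM = TM * sqrt(Ne) * 39.37
Step 1: sqrt(Ne) = sqrt(35) = 5.9161
Step 2: TM * sqrt(Ne) = 4.4 * 5.9161 = 26.0308
Step 3: TPM = 26.0308 * 39.37 = 1025 twists/m

1025 twists/m


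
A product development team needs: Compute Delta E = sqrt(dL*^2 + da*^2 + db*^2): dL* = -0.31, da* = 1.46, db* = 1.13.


Formula: Delta E = sqrt(dL*^2 + da*^2 + db*^2)
Step 1: dL*^2 = (-0.31)^2 = 0.0961
Step 2: da*^2 = 1.46^2 = 2.1316
Step 3: db*^2 = 1.13^2 = 1.2769
Step 4: Sum = 0.0961 + 2.1316 + 1.2769 = 3.5046
Step 5: Delta E = sqrt(3.5046) = 1.87

1.87 Delta E


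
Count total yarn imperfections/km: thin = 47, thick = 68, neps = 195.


Formula: Total = thin places + thick places + neps
Total = 47 + 68 + 195
Total = 310 imperfections/km

310 imperfections/km


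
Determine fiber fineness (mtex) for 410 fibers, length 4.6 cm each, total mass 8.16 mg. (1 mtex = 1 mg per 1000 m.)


Formula: fineness (mtex) = mass (mg) / total length (km) = (mass_mg / total_length_m) * 1000
Step 1: Convert fiber length: 4.6 cm = 0.046 m
Step 2: Total fiber length = 410 * 0.046 = 18.86 m
Step 3: Linear density = 8.16 mg / 18.86 m = 0.4327 mg/m
Step 4: fineness = 0.4327 * 1000 = 432.7 mtex

432.7 mtex


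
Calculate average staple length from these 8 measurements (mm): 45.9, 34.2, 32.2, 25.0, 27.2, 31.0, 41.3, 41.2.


Formula: Mean = sum of lengths / count
Sum = 45.9 + 34.2 + 32.2 + 25.0 + 27.2 + 31.0 + 41.3 + 41.2
Sum = 278.0 mm
Mean = 278.0 / 8 = 34.75 mm

34.75 mm


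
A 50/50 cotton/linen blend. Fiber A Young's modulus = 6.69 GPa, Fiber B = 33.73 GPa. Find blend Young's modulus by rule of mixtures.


Formula: Blend property = (fraction_A * property_A) + (fraction_B * property_B)
Step 1: Contribution A = 50/100 * 6.69 GPa = 3.345 GPa
Step 2: Contribution B = 50/100 * 33.73 GPa = 16.865 GPa
Step 3: Blend Young's modulus = 3.345 + 16.865 = 20.21 GPa

20.21 GPa


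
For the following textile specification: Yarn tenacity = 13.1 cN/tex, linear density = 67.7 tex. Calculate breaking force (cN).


Formula: Breaking force = Tenacity * Linear density
F = 13.1 cN/tex * 67.7 tex
F = 886.87 cN

886.87 cN


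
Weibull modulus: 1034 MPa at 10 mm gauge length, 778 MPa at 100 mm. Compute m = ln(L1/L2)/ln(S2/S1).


Formula: m = ln(L1/L2) / ln(S2/S1)
Step 1: ln(L1/L2) = ln(10/100) = -2.30259
Step 2: S2/S1 = 778/1034 = 0.75242
Step 3: ln(S2/S1) = ln(0.75242) = -0.28446
Step 4: m = -2.30259 / -0.28446 = 8.09

8.09 (Weibull m)


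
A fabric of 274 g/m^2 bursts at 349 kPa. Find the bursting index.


Formula: Bursting Index = Bursting Strength / Fabric GSM
BI = 349 kPa / 274 g/m^2
BI = 1.274 kPa/(g/m^2)

1.274 kPa/(g/m^2)


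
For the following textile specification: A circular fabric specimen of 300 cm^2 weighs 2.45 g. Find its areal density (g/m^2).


Formula: GSM = mass_g / area_m2
Step 1: Convert area: 300 cm^2 = 300 / 10000 = 0.03 m^2
Step 2: GSM = 2.45 g / 0.03 m^2 = 81.7 g/m^2

81.7 g/m^2


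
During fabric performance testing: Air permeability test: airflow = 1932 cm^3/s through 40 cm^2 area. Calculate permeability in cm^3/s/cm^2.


Formula: Air Permeability = Airflow / Test Area
AP = 1932 cm^3/s / 40 cm^2
AP = 48.3 cm^3/s/cm^2

48.3 cm^3/s/cm^2


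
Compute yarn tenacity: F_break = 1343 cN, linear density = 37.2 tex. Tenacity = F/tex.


Formula: Tenacity = Breaking force / Linear density
Tenacity = 1343 cN / 37.2 tex
Tenacity = 36.10 cN/tex

36.10 cN/tex


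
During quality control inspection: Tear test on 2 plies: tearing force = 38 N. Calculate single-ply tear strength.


Formula: Per-ply strength = Total force / Number of plies
Per-ply = 38 N / 2
Per-ply = 19 N

19 N


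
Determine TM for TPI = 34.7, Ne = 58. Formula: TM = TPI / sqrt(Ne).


Formula: TM = TPI / sqrt(Ne)
Step 1: sqrt(Ne) = sqrt(58) = 7.6158
Step 2: TM = 34.7 / 7.6158 = 4.56

4.56 TM


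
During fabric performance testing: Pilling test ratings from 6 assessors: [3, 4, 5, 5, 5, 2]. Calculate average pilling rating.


Formula: Mean = sum / count
Sum = 3 + 4 + 5 + 5 + 5 + 2 = 24
Mean = 24 / 6 = 4.0

4.0


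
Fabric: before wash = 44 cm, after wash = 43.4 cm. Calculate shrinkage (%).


Formula: Shrinkage% = ((L_before - L_after) / L_before) * 100
Step 1: Shrinkage = 44 - 43.4 = 0.6 cm
Step 2: Shrinkage% = (0.6 / 44) * 100
Step 3: Shrinkage% = 0.013636 * 100 = 1.3636% ≈ 1.4%

1.4%


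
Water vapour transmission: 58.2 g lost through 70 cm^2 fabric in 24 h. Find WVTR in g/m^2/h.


Formula: WVTR = mass_loss / (area * time)
Step 1: Convert area: 70 cm^2 = 0.007 m^2
Step 2: WVTR = 58.2 g / (0.007 m^2 * 24 h)
Step 3: WVTR = 58.2 / 0.168 = 346.4 g/m^2/h

346.4 g/m^2/h


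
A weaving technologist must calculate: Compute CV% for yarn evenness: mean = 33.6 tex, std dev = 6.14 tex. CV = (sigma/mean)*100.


Formula: CV% = (standard deviation / mean) * 100
Step 1: Ratio = 6.14 / 33.6 = 0.182738
Step 2: CV% = 0.182738 * 100 = 18.2738% ≈ 18.3%

18.3%


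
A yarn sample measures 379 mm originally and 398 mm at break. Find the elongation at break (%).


Formula: Elongation (%) = ((L_break - L0) / L0) * 100
Step 1: Extension = 398 - 379 = 19 mm
Step 2: Elongation = (19 / 379) * 100
Step 3: Elongation = 0.050132 * 100 = 5.0132% ≈ 5.0%

5.0%


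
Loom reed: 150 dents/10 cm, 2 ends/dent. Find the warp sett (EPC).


Formula: EPC = (dents per 10 cm * ends per dent) / 10
Step 1: Total ends per 10 cm = 150 * 2 = 300
Step 2: EPC = 300 / 10 = 30.0 ends/cm

30.0 ends/cm


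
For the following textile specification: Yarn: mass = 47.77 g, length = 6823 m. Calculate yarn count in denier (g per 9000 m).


Formula: den = (mass_g / length_m) * 9000
Substituting: den = (47.77 / 6823) * 9000
Intermediate: 47.77 / 6823 = 0.00700132 g/m
den = 0.00700132 * 9000 = 63.0 denier

63.0 denier


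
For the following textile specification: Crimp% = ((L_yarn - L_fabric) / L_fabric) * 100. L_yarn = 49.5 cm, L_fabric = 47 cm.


Formula: Crimp% = ((L_yarn - L_fabric) / L_fabric) * 100
Step 1: Extension = 49.5 - 47 = 2.5 cm
Step 2: Crimp% = (2.5 / 47) * 100
Step 3: Crimp% = 0.053191 * 100 = 5.3191% ≈ 5.3%

5.3%


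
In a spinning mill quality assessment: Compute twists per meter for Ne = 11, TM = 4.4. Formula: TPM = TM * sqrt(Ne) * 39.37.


Formula: TPM = TM * sqrt(Ne) * 39.37
Step 1: sqrt(Ne) = sqrt(11) = 3.3166
Step 2: TM * sqrt(Ne) = 4.4 * 3.3166 = 14.593
Step 3: TPM = 14.593 * 39.37 = 575 twists/m

575 twists/m


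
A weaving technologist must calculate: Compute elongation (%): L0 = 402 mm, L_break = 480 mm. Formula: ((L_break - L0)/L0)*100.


Formula: Elongation (%) = ((L_break - L0) / L0) * 100
Step 1: Extension = 480 - 402 = 78 mm
Step 2: Elongation = (78 / 402) * 100
Step 3: Elongation = 0.19403 * 100 = 19.403% ≈ 19.4%

19.4%


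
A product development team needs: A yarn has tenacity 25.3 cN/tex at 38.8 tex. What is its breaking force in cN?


Formula: Breaking force = Tenacity * Linear density
F = 25.3 cN/tex * 38.8 tex
F = 981.64 cN

981.64 cN


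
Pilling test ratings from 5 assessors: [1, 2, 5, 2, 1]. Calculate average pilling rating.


Formula: Mean = sum / count
Sum = 1 + 2 + 5 + 2 + 1 = 11
Mean = 11 / 5 = 2.2

2.2


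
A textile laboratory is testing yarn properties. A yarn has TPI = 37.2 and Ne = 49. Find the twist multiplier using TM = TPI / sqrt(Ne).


Formula: TM = TPI / sqrt(Ne)
Step 1: sqrt(Ne) = sqrt(49) = 7
Step 2: TM = 37.2 / 7 = 5.31

5.31 TM


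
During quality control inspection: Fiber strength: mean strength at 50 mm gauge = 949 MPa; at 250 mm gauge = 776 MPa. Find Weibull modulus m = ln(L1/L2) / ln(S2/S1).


Formula: m = ln(L1/L2) / ln(S2/S1)
Step 1: ln(L1/L2) = ln(50/250) = -1.60944
Step 2: S2/S1 = 776/949 = 0.8177
Step 3: ln(S2/S1) = ln(0.8177) = -0.20126
Step 4: m = -1.60944 / -0.20126 = 8.00

8.00 (Weibull m)


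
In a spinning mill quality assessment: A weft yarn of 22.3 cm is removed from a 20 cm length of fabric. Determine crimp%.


Formula: Crimp% = ((L_yarn - L_fabric) / L_fabric) * 100
Step 1: Extension = 22.3 - 20 = 2.3 cm
Step 2: Crimp% = (2.3 / 20) * 100
Step 3: Crimp% = 0.115 * 100 = 11.5%

11.5%


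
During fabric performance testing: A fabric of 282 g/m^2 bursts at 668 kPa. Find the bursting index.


Formula: Bursting Index = Bursting Strength / Fabric GSM
BI = 668 kPa / 282 g/m^2
BI = 2.369 kPa/(g/m^2)

2.369 kPa/(g/m^2)


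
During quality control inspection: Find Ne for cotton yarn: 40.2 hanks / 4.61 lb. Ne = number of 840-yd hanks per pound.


Formula: Ne = hanks / mass_lb
Substituting: Ne = 40.2 / 4.61
Ne = 8.7

8.7 Ne


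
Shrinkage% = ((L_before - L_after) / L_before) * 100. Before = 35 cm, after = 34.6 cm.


Formula: Shrinkage% = ((L_before - L_after) / L_before) * 100
Step 1: Shrinkage = 35 - 34.6 = 0.4 cm
Step 2: Shrinkage% = (0.4 / 35) * 100
Step 3: Shrinkage% = 0.011429 * 100 = 1.1429% ≈ 1.1%

1.1%


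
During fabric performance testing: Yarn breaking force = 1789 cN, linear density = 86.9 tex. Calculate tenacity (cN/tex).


Formula: Tenacity = Breaking force / Linear density
Tenacity = 1789 cN / 86.9 tex
Tenacity = 20.59 cN/tex

20.59 cN/tex


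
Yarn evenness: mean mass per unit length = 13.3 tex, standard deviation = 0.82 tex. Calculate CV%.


Formula: CV% = (standard deviation / mean) * 100
Step 1: Ratio = 0.82 / 13.3 = 0.061654
Step 2: CV% = 0.061654 * 100 = 6.1654% ≈ 6.2%

6.2%


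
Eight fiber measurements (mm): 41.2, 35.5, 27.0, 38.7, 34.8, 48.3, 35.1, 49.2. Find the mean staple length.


Formula: Mean = sum of lengths / count
Sum = 41.2 + 35.5 + 27.0 + 38.7 + 34.8 + 48.3 + 35.1 + 49.2
Sum = 309.8 mm
Mean = 309.8 / 8 = 38.73 mm

38.73 mm


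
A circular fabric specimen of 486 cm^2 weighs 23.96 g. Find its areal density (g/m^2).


Formula: GSM = mass_g / area_m2
Step 1: Convert area: 486 cm^2 = 486 / 10000 = 0.0486 m^2
Step 2: GSM = 23.96 g / 0.0486 m^2 = 493.0 g/m^2

493.0 g/m^2


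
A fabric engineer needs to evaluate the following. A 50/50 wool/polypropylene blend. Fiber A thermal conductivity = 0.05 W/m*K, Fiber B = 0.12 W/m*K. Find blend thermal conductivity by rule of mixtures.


Formula: Blend property = (fraction_A * property_A) + (fraction_B * property_B)
Step 1: Contribution A = 50/100 * 0.05 W/m*K = 0.025 W/m*K
Step 2: Contribution B = 50/100 * 0.12 W/m*K = 0.06 W/m*K
Step 3: Blend thermal conductivity = 0.025 + 0.06 = 0.085 W/m*K

0.085 W/m*K


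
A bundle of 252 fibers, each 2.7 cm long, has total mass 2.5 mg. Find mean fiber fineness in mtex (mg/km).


Formula: fineness (mtex) = mass (mg) / total length (km) = (mass_mg / total_length_m) * 1000
Step 1: Convert fiber length: 2.7 cm = 0.027 m
Step 2: Total fiber length = 252 * 0.027 = 6.804 m
Step 3: Linear density = 2.5 mg / 6.804 m = 0.3674 mg/m
Step 4: fineness = 0.3674 * 1000 = 367.4 mtex

367.4 mtex


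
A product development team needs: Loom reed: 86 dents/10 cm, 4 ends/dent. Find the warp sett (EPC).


Formula: EPC = (dents per 10 cm * ends per dent) / 10
Step 1: Total ends per 10 cm = 86 * 4 = 344
Step 2: EPC = 344 / 10 = 34.4 ends/cm

34.4 ends/cm


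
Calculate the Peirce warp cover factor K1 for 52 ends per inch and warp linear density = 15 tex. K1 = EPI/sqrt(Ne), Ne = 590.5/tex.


Formula: K1 = EPI / sqrt(Ne), with Ne = 590.5 / tex_warp
Step 1: Ne = 590.5 / 15 = 39.367
Step 2: sqrt(Ne) = sqrt(39.367) = 6.2743
Step 3: K1 = 52 / 6.2743 = 8.3

8.3


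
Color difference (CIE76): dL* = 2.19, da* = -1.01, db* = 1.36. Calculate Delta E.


Formula: Delta E = sqrt(dL*^2 + da*^2 + db*^2)
Step 1: dL*^2 = 2.19^2 = 4.7961
Step 2: da*^2 = (-1.01)^2 = 1.0201
Step 3: db*^2 = 1.36^2 = 1.8496
Step 4: Sum = 4.7961 + 1.0201 + 1.8496 = 7.6658
Step 5: Delta E = sqrt(7.6658) = 2.77

2.77 Delta E


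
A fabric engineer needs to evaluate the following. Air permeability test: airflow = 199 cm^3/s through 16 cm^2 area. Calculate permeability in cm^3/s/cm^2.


Formula: Air Permeability = Airflow / Test Area
AP = 199 cm^3/s / 16 cm^2
AP = 12.4 cm^3/s/cm^2

12.4 cm^3/s/cm^2


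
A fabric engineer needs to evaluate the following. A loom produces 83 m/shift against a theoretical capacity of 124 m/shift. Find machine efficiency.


Formula: Efficiency% = (Actual output / Theoretical output) * 100
Efficiency% = (83 / 124) * 100
Efficiency% = 0.669355 * 100 = 66.9355% ≈ 66.9%

66.9%


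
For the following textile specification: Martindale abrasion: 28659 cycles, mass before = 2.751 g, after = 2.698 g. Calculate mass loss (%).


Formula: Mass loss% = ((m_before - m_after) / m_before) * 100
Step 1: Mass loss = 2.751 - 2.698 = 0.053 g
Step 2: Ratio = 0.053 / 2.751 = 0.0192657
Step 3: Mass loss% = 0.0192657 * 100 = 1.92657% ≈ 1.93%

1.93%


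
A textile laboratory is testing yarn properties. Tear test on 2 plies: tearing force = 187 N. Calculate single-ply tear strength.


Formula: Per-ply strength = Total force / Number of plies
Per-ply = 187 N / 2
Per-ply = 93.5 N

93.5 N


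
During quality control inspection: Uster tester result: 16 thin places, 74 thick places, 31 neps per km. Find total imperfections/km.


Formula: Total = thin places + thick places + neps
Total = 16 + 74 + 31
Total = 121 imperfections/km

121 imperfections/km


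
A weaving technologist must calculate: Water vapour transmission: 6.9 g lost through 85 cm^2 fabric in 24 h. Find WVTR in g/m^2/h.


Formula: WVTR = mass_loss / (area * time)
Step 1: Convert area: 85 cm^2 = 0.0085 m^2
Step 2: WVTR = 6.9 g / (0.0085 m^2 * 24 h)
Step 3: WVTR = 6.9 / 0.204 = 33.8 g/m^2/h

33.8 g/m^2/h


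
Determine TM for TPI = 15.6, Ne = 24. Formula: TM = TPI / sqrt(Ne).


Formula: TM = TPI / sqrt(Ne)
Step 1: sqrt(Ne) = sqrt(24) = 4.899
Step 2: TM = 15.6 / 4.899 = 3.18

3.18 TM


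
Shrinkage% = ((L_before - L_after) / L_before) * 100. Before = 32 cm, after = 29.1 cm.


Formula: Shrinkage% = ((L_before - L_after) / L_before) * 100
Step 1: Shrinkage = 32 - 29.1 = 2.9 cm
Step 2: Shrinkage% = (2.9 / 32) * 100
Step 3: Shrinkage% = 0.090625 * 100 = 9.0625% ≈ 9.1%

9.1%


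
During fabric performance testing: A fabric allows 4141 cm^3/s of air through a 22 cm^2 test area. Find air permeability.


Formula: Air Permeability = Airflow / Test Area
AP = 4141 cm^3/s / 22 cm^2
AP = 188.2 cm^3/s/cm^2

188.2 cm^3/s/cm^2


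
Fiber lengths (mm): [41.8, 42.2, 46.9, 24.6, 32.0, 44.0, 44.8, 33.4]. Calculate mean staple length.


Formula: Mean = sum of lengths / count
Sum = 41.8 + 42.2 + 46.9 + 24.6 + 32.0 + 44.0 + 44.8 + 33.4
Sum = 309.7 mm
Mean = 309.7 / 8 = 38.71 mm

38.71 mm


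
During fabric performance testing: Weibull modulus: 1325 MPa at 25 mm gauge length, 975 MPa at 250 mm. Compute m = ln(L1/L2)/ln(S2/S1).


Formula: m = ln(L1/L2) / ln(S2/S1)
Step 1: ln(L1/L2) = ln(25/250) = -2.30259
Step 2: S2/S1 = 975/1325 = 0.73585
Step 3: ln(S2/S1) = ln(0.73585) = -0.30673
Step 4: m = -2.30259 / -0.30673 = 7.51

7.51 (Weibull m)


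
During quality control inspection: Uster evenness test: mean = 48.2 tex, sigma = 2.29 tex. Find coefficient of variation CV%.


Formula: CV% = (standard deviation / mean) * 100
Step 1: Ratio = 2.29 / 48.2 = 0.04751
Step 2: CV% = 0.04751 * 100 = 4.751% ≈ 4.8%

4.8%


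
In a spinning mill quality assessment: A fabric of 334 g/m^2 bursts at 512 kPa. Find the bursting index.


Formula: Bursting Index = Bursting Strength / Fabric GSM
BI = 512 kPa / 334 g/m^2
BI = 1.533 kPa/(g/m^2)

1.533 kPa/(g/m^2)


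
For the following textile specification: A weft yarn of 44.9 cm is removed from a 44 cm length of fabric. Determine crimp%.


Formula: Crimp% = ((L_yarn - L_fabric) / L_fabric) * 100
Step 1: Extension = 44.9 - 44 = 0.9 cm
Step 2: Crimp% = (0.9 / 44) * 100
Step 3: Crimp% = 0.020455 * 100 = 2.0455% ≈ 2.0%

2.0%


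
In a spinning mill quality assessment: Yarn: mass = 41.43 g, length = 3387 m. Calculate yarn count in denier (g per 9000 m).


Formula: den = (mass_g / length_m) * 9000
Substituting: den = (41.43 / 3387) * 9000
Intermediate: 41.43 / 3387 = 0.01223206 g/m
den = 0.01223206 * 9000 = 110.1 denier

110.1 denier


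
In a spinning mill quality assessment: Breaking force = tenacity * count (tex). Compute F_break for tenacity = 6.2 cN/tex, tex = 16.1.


Formula: Breaking force = Tenacity * Linear density
F = 6.2 cN/tex * 16.1 tex
F = 99.82 cN

99.82 cN


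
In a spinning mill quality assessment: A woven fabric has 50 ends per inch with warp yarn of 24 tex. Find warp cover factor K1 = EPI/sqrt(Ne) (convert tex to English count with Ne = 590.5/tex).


Formula: K1 = EPI / sqrt(Ne), with Ne = 590.5 / tex_warp
Step 1: Ne = 590.5 / 24 = 24.604
Step 2: sqrt(Ne) = sqrt(24.604) = 4.9602
Step 3: K1 = 50 / 4.9602 = 10.1

10.1
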